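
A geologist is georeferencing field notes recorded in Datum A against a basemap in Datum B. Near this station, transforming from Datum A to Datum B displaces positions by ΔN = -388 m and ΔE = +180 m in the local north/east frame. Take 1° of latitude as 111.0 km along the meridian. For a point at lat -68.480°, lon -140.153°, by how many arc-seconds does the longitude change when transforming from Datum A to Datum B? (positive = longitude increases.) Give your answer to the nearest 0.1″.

At latitude -68.480°, cos φ = 0.366826.
1° of longitude at this latitude = 111.0 × cos φ = 40.72 km, so Δλ = 180.0 / 40717.7 = 0.0044207° = 15.914″.

Δλ = 15.9″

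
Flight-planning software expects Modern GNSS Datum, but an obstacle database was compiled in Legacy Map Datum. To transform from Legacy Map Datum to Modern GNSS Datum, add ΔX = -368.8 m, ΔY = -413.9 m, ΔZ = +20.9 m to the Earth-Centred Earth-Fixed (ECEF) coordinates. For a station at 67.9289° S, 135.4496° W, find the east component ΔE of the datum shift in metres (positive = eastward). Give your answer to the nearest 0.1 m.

The local east axis at (φ, λ) is (−sin λ, cos λ, 0), so ΔE = −sin(-135.4496°)·(-368.8) + cos(-135.4496°)·(-413.9) = 36.23 m.

ΔE = 36.2 m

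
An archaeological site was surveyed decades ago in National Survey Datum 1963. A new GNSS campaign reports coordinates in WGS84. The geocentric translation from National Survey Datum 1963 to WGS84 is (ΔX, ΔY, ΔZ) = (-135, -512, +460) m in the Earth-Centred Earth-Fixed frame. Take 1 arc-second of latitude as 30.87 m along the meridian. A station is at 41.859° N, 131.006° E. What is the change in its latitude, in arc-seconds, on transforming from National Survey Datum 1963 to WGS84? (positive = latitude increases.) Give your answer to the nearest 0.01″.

Δφ = 17.54″

sin φ = 0.667300, cos φ = 0.744789, sin λ = 0.754641, cos λ = -0.656138.
North component: ΔN = −sin φ cos λ·ΔX − sin φ sin λ·ΔY + cos φ·ΔZ = −(0.667300)(-0.656138)(-135) − (0.667300)(0.754641)(-512) + (0.744789)(460) = 541.32 m.
1° of latitude spans 3600 × 30.87 = 111132 m, so Δφ = 541.32 / 111132 × 3600 = 17.536″.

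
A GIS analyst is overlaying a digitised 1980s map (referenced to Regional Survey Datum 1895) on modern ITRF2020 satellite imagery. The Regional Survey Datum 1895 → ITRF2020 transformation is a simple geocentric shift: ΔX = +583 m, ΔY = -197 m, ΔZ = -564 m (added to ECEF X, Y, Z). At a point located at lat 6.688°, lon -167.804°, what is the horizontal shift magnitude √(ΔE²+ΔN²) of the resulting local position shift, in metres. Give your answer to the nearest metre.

The local east axis at (φ, λ) is (−sin λ, cos λ, 0), so ΔE = −sin(-167.804°)·583 + cos(-167.804°)·(-197) = 315.72 m.
The local north axis is (−sin φ cos λ, −sin φ sin λ, cos φ), giving ΔN = 66.365 − 4.847 − 560.162 = -498.64 m.
Horizontal magnitude = √(ΔE² + ΔN²) = √(315.72² + (-498.64)²) = 590.19 m.

590 m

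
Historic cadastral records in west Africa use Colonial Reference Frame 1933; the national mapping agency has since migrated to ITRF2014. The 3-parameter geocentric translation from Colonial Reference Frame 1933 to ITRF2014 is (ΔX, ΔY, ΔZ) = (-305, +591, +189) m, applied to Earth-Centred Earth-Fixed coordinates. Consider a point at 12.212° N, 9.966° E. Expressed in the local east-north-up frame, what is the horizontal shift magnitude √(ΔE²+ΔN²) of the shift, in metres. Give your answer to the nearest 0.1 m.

674.1 m

At φ = 12.212°, λ = 9.966°: sin φ = 0.211530, cos φ = 0.977372, sin λ = 0.173064, cos λ = 0.984911.
ΔE = −sin λ·ΔX + cos λ·ΔY = −(0.173064)·(-305) + (0.984911)·(591) = 634.87 m.
ΔN = −sin φ cos λ·ΔX − sin φ sin λ·ΔY + cos φ·ΔZ = −(0.211530)(0.984911)(-305) − (0.211530)(0.173064)(591) + (0.977372)(189) = 226.63 m.
Horizontal magnitude = √(ΔE² + ΔN²) = √(634.87² + 226.63²) = 674.10 m.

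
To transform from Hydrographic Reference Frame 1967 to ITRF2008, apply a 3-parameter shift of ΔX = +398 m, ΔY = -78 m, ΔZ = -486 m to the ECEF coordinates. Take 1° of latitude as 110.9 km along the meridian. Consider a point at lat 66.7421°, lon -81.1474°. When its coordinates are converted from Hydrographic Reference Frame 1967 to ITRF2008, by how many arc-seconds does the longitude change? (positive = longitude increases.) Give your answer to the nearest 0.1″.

sin φ = 0.918737, cos φ = 0.394871, sin λ = -0.988088, cos λ = 0.153893.
East component: ΔE = −sin λ·ΔX + cos λ·ΔY = −(-0.988088)(398) + (0.153893)(-78) = 381.26 m.
1° of latitude spans 110900 m; at latitude φ, 1° of longitude spans that × cos φ = 43791.1 m, so Δλ = 381.26 / 43791.1 × 3600 = 31.342″.

Δλ = 31.3″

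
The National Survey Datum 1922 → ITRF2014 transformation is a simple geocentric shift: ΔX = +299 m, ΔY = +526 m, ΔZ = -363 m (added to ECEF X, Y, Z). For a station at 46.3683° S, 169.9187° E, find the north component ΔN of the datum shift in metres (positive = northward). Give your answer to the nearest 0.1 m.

The local north axis is (−sin φ cos λ, −sin φ sin λ, cos φ), giving ΔN = -213.072 + 66.642 − 250.477 = -396.91 m.

ΔN = -396.9 m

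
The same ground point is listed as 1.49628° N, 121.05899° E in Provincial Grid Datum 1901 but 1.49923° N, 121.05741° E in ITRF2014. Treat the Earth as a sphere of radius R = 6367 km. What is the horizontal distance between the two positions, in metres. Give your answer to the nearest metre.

Δφ = 1.49923° − 1.49628° = +0.00295°; Δλ = 121.05741° − 121.05899° = -0.00158°.
1° along a meridian = πR/180 = 111125 m.
ΔN = Δφ × 111125 = 327.8 m; ΔE = Δλ × 111125 × cos(1.49628°) = -0.00158 × 111125 × 0.999659 = -175.5 m.
Distance = √(ΔE² + ΔN²) = √((-175.5)² + 327.8²) = 371.8 m.

372 m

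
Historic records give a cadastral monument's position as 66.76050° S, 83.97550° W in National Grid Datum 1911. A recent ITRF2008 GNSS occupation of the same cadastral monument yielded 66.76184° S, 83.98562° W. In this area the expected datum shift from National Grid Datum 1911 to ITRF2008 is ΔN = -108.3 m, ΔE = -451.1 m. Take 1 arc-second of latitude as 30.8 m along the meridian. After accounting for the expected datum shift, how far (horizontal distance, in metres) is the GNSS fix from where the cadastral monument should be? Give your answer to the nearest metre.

41 m

Observed coordinate differences: Δφ = -0.00134°, Δλ = -0.01012°.
Converting to metres (1° lat = 110880 m, cos φ = 0.394575): observed ΔN = -148.6 m, observed ΔE = -442.8 m.
Subtracting the expected shift leaves a residual of -148.6 − (-108.3) = -40.3 m north and -442.8 − (-451.1) = 8.3 m east.
Residual distance = √((-40.3)² + 8.3²) = 41.1 m.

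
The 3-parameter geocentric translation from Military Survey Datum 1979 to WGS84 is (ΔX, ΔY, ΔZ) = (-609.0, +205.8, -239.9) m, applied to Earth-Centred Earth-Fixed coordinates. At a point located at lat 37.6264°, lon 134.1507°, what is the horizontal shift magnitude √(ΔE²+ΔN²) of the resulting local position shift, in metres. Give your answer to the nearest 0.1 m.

613.9 m

At φ = 37.6264°, λ = 134.1507°: sin φ = 0.610510, cos φ = 0.792008, sin λ = 0.717510, cos λ = -0.696548.
ΔE = −sin λ·ΔX + cos λ·ΔY = −(0.717510)·(-609.0) + (-0.696548)·(205.8) = 293.61 m.
ΔN = −sin φ cos λ·ΔX − sin φ sin λ·ΔY + cos φ·ΔZ = −(0.610510)(-0.696548)(-609.0) − (0.610510)(0.717510)(205.8) + (0.792008)(-239.9) = -539.13 m.
Horizontal magnitude = √(ΔE² + ΔN²) = √(293.61² + (-539.13)²) = 613.90 m.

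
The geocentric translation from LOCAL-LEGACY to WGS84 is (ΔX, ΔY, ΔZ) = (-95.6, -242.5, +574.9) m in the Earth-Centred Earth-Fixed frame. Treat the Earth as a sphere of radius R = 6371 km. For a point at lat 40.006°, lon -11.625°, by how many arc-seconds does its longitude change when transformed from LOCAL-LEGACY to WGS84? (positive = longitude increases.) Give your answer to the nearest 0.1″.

sin φ = 0.642868, cos φ = 0.765977, sin λ = -0.201505, cos λ = 0.979487.
East component: ΔE = −sin λ·ΔX + cos λ·ΔY = −(-0.201505)(-95.6) + (0.979487)(-242.5) = -256.79 m.
1° of latitude spans πR/180 = 111195 m; at latitude φ, 1° of longitude spans that × cos φ = 85172.8 m, so Δλ = -256.79 / 85172.8 × 3600 = -10.854″.

Δλ = -10.9″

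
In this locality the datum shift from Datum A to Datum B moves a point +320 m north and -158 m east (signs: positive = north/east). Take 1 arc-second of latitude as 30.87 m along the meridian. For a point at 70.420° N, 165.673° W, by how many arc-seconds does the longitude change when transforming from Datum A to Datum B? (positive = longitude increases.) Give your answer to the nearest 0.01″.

At latitude 70.420°, cos φ = 0.335123.
1″ of longitude at this latitude = 30.87 × cos φ = 10.3452 m, so Δλ = -158.0 / 10.3452 = -15.273″.

Δλ = -15.27″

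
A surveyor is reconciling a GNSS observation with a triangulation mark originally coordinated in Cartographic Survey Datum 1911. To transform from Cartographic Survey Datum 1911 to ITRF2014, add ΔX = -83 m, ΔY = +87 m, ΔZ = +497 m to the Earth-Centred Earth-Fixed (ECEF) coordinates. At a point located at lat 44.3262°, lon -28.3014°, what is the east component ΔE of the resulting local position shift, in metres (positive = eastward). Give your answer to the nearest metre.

At φ = 44.3262°, λ = -28.3014°: sin φ = 0.698742, cos φ = 0.715373, sin λ = -0.474110, cos λ = 0.880466.
ΔE = −sin λ·ΔX + cos λ·ΔY = −(-0.474110)·(-83) + (0.880466)·(87) = 37.25 m.

ΔE = 37 m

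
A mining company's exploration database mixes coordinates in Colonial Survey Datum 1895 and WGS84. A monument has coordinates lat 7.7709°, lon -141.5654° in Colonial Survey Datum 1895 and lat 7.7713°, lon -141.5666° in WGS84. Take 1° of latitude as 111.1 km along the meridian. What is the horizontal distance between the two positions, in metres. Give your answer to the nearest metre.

139 m

Δφ = 7.7713° − 7.7709° = +0.0004°; Δλ = -141.5666° − -141.5654° = -0.0012°.
ΔN = Δφ × 111100 = 44.4 m; ΔE = Δλ × 111100 × cos(7.7709°) = -0.0012 × 111100 × 0.990817 = -132.1 m.
Distance = √(ΔE² + ΔN²) = √((-132.1)² + 44.4²) = 139.4 m.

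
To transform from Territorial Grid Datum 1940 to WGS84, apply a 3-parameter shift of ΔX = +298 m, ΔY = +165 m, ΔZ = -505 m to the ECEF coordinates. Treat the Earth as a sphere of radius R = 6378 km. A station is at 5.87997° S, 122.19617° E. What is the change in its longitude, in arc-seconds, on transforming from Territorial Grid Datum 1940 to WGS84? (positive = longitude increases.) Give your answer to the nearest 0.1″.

sin φ = -0.102445, cos φ = 0.994739, sin λ = 0.846229, cos λ = -0.532820.
East component: ΔE = −sin λ·ΔX + cos λ·ΔY = −(0.846229)(298) + (-0.532820)(165) = -340.09 m.
1° of latitude spans πR/180 = 111317 m; at latitude φ, 1° of longitude spans that × cos φ = 110731.4 m, so Δλ = -340.09 / 110731.4 × 3600 = -11.057″.

Δλ = -11.1″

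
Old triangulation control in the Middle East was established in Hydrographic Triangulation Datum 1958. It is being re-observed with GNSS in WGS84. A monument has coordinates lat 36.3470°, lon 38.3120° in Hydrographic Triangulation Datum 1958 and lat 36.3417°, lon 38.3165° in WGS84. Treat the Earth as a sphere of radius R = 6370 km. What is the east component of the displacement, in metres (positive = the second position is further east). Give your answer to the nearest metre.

ΔE = 403 m

Δφ = 36.3417° − 36.3470° = -0.0053°; Δλ = 38.3165° − 38.3120° = +0.0045°.
1° along a meridian = πR/180 = 111177 m.
ΔN = Δφ × 111177 = -589.2 m; ΔE = Δλ × 111177 × cos(36.3470°) = +0.0045 × 111177 × 0.805442 = 403.0 m.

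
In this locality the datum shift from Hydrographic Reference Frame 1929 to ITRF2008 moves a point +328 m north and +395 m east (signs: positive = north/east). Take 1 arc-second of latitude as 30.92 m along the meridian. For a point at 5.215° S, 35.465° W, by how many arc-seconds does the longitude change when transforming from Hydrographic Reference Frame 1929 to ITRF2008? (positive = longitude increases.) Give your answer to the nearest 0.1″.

Δλ = 12.8″

At latitude -5.215°, cos φ = 0.995861.
1″ of longitude at this latitude = 30.92 × cos φ = 30.7920 m, so Δλ = 395.0 / 30.7920 = 12.828″.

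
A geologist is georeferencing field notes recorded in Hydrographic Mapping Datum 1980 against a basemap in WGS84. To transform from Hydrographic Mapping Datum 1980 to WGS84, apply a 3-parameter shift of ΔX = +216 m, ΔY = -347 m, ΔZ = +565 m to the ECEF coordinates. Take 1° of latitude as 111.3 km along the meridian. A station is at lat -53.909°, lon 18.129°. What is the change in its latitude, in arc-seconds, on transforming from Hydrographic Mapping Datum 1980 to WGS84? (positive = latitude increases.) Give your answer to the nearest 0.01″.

Δφ = 13.31″

sin φ = -0.808082, cos φ = 0.589069, sin λ = 0.311157, cos λ = 0.950358.
North component: ΔN = −sin φ cos λ·ΔX − sin φ sin λ·ΔY + cos φ·ΔZ = −(-0.808082)(0.950358)(216) − (-0.808082)(0.311157)(-347) + (0.589069)(565) = 411.46 m.
1° of latitude spans 111300 m, so Δφ = 411.46 / 111300 × 3600 = 13.309″.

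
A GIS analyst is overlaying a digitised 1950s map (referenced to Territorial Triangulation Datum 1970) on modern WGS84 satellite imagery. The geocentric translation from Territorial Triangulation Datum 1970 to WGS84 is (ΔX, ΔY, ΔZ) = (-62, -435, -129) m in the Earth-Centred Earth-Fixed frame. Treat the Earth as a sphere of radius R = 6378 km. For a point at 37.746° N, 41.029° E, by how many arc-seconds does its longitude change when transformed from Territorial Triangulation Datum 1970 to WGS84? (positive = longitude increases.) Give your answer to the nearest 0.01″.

Δλ = -11.76″

sin φ = 0.612162, cos φ = 0.790732, sin λ = 0.656441, cos λ = 0.754377.
East component: ΔE = −sin λ·ΔX + cos λ·ΔY = −(0.656441)(-62) + (0.754377)(-435) = -287.45 m.
1° of latitude spans πR/180 = 111317 m; at latitude φ, 1° of longitude spans that × cos φ = 88022.0 m, so Δλ = -287.45 / 88022.0 × 3600 = -11.757″.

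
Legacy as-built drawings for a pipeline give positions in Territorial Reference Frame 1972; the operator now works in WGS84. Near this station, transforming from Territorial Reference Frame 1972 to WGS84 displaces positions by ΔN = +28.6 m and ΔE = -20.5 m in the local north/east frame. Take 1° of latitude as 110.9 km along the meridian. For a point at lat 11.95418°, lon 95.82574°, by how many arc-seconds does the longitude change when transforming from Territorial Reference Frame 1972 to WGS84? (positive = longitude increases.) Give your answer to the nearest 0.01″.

Δλ = -0.68″

At latitude 11.95418°, cos φ = 0.978314.
1° of longitude at this latitude = 110.9 × cos φ = 108.49 km, so Δλ = -20.5 / 108495.0 = -0.0001889° = -0.680″.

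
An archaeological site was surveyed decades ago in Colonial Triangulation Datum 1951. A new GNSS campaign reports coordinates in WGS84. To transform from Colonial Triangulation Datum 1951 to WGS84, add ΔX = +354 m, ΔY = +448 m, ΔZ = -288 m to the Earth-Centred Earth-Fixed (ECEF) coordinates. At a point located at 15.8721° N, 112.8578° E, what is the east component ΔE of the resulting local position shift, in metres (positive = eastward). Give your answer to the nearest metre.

ΔE = -500 m

The local east axis at (φ, λ) is (−sin λ, cos λ, 0), so ΔE = −sin(112.8578°)·354 + cos(112.8578°)·448 = -500.22 m.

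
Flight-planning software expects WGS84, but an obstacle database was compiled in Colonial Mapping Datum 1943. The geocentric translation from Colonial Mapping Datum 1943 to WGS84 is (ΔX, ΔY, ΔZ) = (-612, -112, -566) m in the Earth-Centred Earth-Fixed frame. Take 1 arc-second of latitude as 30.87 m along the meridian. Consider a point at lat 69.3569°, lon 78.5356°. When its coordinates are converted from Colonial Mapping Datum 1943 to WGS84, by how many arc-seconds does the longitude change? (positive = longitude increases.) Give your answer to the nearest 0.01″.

sin φ = 0.935795, cos φ = 0.352546, sin λ = 0.980048, cos λ = 0.198759.
East component: ΔE = −sin λ·ΔX + cos λ·ΔY = −(0.980048)(-612) + (0.198759)(-112) = 577.53 m.
1° of latitude spans 3600 × 30.87 = 111132 m; at latitude φ, 1° of longitude spans that × cos φ = 39179.1 m, so Δλ = 577.53 / 39179.1 × 3600 = 53.067″.

Δλ = 53.07″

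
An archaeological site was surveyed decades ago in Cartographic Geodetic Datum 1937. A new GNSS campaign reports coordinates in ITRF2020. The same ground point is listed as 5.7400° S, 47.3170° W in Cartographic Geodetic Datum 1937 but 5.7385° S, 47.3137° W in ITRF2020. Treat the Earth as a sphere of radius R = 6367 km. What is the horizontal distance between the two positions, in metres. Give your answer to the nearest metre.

401 m

Δφ = -5.7385° − -5.7400° = +0.0015°; Δλ = -47.3137° − -47.3170° = +0.0033°.
1° along a meridian = πR/180 = 111125 m.
ΔN = Δφ × 111125 = 166.7 m; ΔE = Δλ × 111125 × cos(-5.7400°) = +0.0033 × 111125 × 0.994986 = 364.9 m.
Distance = √(ΔE² + ΔN²) = √(364.9² + 166.7²) = 401.1 m.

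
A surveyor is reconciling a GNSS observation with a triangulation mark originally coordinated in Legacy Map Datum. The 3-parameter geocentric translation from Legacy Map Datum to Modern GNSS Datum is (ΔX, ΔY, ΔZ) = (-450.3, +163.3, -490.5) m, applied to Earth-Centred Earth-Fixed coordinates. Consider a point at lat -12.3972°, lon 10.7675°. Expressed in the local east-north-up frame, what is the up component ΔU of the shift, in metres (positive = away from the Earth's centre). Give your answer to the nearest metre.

At φ = -12.3972°, λ = 10.7675°: sin φ = -0.214688, cos φ = 0.976683, sin λ = 0.186824, cos λ = 0.982393.
ΔU = cos φ cos λ·ΔX + cos φ sin λ·ΔY + sin φ·ΔZ = (0.976683)(0.982393)(-450.3) + (0.976683)(0.186824)(163.3) + (-0.214688)(-490.5) = -296.96 m.

ΔU = -297 m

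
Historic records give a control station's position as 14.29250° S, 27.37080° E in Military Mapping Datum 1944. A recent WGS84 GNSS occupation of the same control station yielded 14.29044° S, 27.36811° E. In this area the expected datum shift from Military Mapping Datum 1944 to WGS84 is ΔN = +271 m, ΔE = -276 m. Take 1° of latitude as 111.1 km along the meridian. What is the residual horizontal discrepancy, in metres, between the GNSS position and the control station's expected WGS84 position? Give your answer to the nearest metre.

44 m

Observed coordinate differences: Δφ = +0.00206°, Δλ = -0.00269°.
Converting to metres (1° lat = 111100 m, cos φ = 0.969048): observed ΔN = 228.9 m, observed ΔE = -289.6 m.
Subtracting the expected shift leaves a residual of 228.9 − (271) = -42.1 m north and -289.6 − (-276) = -13.6 m east.
Residual distance = √((-42.1)² + (-13.6)²) = 44.3 m.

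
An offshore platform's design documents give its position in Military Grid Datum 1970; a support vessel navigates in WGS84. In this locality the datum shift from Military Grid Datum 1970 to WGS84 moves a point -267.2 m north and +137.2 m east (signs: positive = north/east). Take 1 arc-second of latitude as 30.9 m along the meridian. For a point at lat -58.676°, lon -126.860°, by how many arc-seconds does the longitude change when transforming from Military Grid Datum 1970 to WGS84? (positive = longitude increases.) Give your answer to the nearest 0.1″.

At latitude -58.676°, cos φ = 0.519877.
1″ of longitude at this latitude = 30.90 × cos φ = 16.0642 m, so Δλ = 137.2 / 16.0642 = 8.541″.

Δλ = 8.5″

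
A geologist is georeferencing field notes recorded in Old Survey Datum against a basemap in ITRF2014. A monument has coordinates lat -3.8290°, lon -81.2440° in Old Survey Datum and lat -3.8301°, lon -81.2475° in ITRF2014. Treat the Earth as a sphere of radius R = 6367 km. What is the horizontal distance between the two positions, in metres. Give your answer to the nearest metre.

407 m

Δφ = -3.8301° − -3.8290° = -0.0011°; Δλ = -81.2475° − -81.2440° = -0.0035°.
1° along a meridian = πR/180 = 111125 m.
ΔN = Δφ × 111125 = -122.2 m; ΔE = Δλ × 111125 × cos(-3.8290°) = -0.0035 × 111125 × 0.997768 = -388.1 m.
Distance = √(ΔE² + ΔN²) = √((-388.1)² + (-122.2)²) = 406.9 m.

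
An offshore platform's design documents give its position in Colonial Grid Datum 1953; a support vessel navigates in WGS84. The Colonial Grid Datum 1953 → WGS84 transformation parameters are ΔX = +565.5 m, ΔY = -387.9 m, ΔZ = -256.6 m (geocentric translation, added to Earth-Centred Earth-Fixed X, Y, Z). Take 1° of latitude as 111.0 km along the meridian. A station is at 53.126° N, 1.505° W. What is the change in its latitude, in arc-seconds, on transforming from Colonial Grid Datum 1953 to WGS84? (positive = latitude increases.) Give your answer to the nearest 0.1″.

Δφ = -19.9″

sin φ = 0.799957, cos φ = 0.600057, sin λ = -0.026264, cos λ = 0.999655.
North component: ΔN = −sin φ cos λ·ΔX − sin φ sin λ·ΔY + cos φ·ΔZ = −(0.799957)(0.999655)(565.5) − (0.799957)(-0.026264)(-387.9) + (0.600057)(-256.6) = -614.34 m.
1° of latitude spans 111000 m, so Δφ = -614.34 / 111000 × 3600 = -19.925″.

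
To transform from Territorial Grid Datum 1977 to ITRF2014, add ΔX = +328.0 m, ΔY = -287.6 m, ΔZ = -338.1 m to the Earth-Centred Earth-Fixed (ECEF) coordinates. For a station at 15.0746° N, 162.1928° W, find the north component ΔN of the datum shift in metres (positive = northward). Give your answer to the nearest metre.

At φ = 15.0746°, λ = -162.1928°: sin φ = 0.260076, cos φ = 0.965588, sin λ = -0.305815, cos λ = -0.952091.
ΔN = −sin φ cos λ·ΔX − sin φ sin λ·ΔY + cos φ·ΔZ = −(0.260076)(-0.952091)(328.0) − (0.260076)(-0.305815)(-287.6) + (0.965588)(-338.1) = -268.12 m.

ΔN = -268 m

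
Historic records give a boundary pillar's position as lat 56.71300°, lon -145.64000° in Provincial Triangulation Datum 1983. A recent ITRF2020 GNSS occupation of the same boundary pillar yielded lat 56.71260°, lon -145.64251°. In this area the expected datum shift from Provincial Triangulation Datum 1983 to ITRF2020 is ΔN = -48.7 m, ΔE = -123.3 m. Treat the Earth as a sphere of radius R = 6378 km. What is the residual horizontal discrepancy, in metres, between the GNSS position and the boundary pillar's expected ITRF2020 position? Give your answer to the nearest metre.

Observed coordinate differences: Δφ = -0.00040°, Δλ = -0.00251°.
Converting to metres (1° lat = 111317 m, cos φ = 0.548833): observed ΔN = -44.5 m, observed ΔE = -153.3 m.
Subtracting the expected shift leaves a residual of -44.5 − (-48.7) = 4.2 m north and -153.3 − (-123.3) = -30.0 m east.
Residual distance = √(4.2² + (-30.0)²) = 30.3 m.

30 m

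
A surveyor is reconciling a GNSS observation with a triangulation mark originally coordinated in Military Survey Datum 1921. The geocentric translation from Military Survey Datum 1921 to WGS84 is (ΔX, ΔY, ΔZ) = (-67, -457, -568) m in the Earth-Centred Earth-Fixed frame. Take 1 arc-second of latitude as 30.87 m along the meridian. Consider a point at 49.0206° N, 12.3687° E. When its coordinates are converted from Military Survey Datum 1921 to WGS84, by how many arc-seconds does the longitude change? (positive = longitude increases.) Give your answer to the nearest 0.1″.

sin φ = 0.754945, cos φ = 0.655788, sin λ = 0.214202, cos λ = 0.976789.
East component: ΔE = −sin λ·ΔX + cos λ·ΔY = −(0.214202)(-67) + (0.976789)(-457) = -432.04 m.
1° of latitude spans 3600 × 30.87 = 111132 m; at latitude φ, 1° of longitude spans that × cos φ = 72879.0 m, so Δλ = -432.04 / 72879.0 × 3600 = -21.342″.

Δλ = -21.3″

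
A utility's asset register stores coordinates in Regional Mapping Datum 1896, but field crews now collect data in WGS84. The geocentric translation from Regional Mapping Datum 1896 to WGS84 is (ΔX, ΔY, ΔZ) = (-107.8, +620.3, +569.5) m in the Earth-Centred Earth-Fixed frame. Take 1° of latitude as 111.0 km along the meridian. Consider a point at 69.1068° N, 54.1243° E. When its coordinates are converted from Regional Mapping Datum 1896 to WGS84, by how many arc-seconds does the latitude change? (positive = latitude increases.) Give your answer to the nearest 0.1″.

Δφ = -6.7″

sin φ = 0.934247, cos φ = 0.356627, sin λ = 0.810290, cos λ = 0.586029.
North component: ΔN = −sin φ cos λ·ΔX − sin φ sin λ·ΔY + cos φ·ΔZ = −(0.934247)(0.586029)(-107.8) − (0.934247)(0.810290)(620.3) + (0.356627)(569.5) = -207.45 m.
1° of latitude spans 111000 m, so Δφ = -207.45 / 111000 × 3600 = -6.728″.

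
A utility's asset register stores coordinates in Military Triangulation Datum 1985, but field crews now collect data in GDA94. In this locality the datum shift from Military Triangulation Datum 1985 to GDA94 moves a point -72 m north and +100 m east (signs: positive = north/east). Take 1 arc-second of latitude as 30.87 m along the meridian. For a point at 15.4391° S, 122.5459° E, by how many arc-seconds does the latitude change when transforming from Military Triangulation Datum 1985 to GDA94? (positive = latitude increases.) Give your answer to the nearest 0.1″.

Δφ = -2.3″

1″ of latitude = 30.87 m, so Δφ = -72.0 / 30.87 = -2.332″.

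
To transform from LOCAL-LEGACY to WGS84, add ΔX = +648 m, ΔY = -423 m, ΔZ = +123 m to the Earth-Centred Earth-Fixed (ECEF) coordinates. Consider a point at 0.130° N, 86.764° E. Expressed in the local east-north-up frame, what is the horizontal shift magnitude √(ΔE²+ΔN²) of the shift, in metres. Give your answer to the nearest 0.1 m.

682.2 m

At φ = 0.130°, λ = 86.764°: sin φ = 0.002269, cos φ = 0.999997, sin λ = 0.998405, cos λ = 0.056449.
ΔE = −sin λ·ΔX + cos λ·ΔY = −(0.998405)·(648) + (0.056449)·(-423) = -670.84 m.
ΔN = −sin φ cos λ·ΔX − sin φ sin λ·ΔY + cos φ·ΔZ = −(0.002269)(0.056449)(648) − (0.002269)(0.998405)(-423) + (0.999997)(123) = 123.87 m.
Horizontal magnitude = √(ΔE² + ΔN²) = √((-670.84)² + 123.87²) = 682.19 m.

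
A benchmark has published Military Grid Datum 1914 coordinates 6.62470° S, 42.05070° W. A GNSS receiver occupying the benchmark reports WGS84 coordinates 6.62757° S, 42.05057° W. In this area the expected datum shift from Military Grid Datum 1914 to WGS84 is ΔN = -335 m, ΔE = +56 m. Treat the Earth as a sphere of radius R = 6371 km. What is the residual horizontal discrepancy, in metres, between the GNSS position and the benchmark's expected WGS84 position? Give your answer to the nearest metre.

45 m

Observed coordinate differences: Δφ = -0.00287°, Δλ = +0.00013°.
Converting to metres (1° lat = 111195 m, cos φ = 0.993323): observed ΔN = -319.1 m, observed ΔE = 14.4 m.
Subtracting the expected shift leaves a residual of -319.1 − (-335) = 15.9 m north and 14.4 − (56) = -41.6 m east.
Residual distance = √(15.9² + (-41.6)²) = 44.6 m.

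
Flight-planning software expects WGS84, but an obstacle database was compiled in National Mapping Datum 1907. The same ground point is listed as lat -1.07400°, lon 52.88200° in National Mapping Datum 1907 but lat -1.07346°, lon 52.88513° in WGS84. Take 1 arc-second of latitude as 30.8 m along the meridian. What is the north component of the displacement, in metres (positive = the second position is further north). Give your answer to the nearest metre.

Δφ = -1.07346° − -1.07400° = +0.00054°; Δλ = 52.88513° − 52.88200° = +0.00313°.
1° of latitude = 3600 × 30.80 = 110880 m.
ΔN = Δφ × 110880 = 59.9 m; ΔE = Δλ × 110880 × cos(-1.07400°) = +0.00313 × 110880 × 0.999824 = 347.0 m.

ΔN = 60 m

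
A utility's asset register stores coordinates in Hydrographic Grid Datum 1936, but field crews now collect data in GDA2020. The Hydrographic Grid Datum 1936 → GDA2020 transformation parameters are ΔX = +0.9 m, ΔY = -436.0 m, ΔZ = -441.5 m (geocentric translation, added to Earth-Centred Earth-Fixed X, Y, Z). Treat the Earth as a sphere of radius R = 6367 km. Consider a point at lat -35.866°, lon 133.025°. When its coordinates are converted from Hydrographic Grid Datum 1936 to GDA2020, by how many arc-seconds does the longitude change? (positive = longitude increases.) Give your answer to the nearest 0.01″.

Δλ = 11.87″

sin φ = -0.585892, cos φ = 0.810389, sin λ = 0.731056, cos λ = -0.682317.
East component: ΔE = −sin λ·ΔX + cos λ·ΔY = −(0.731056)(0.9) + (-0.682317)(-436.0) = 296.83 m.
1° of latitude spans πR/180 = 111125 m; at latitude φ, 1° of longitude spans that × cos φ = 90054.6 m, so Δλ = 296.83 / 90054.6 × 3600 = 11.866″.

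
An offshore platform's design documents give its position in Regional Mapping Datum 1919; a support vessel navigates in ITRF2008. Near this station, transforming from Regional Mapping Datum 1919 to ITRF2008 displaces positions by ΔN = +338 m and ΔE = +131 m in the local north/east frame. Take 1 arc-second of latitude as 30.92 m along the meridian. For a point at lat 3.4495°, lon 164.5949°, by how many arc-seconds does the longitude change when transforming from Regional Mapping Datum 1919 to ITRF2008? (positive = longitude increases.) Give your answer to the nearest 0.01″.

Δλ = 4.24″

At latitude 3.4495°, cos φ = 0.998188.
1″ of longitude at this latitude = 30.92 × cos φ = 30.8640 m, so Δλ = 131.0 / 30.8640 = 4.244″.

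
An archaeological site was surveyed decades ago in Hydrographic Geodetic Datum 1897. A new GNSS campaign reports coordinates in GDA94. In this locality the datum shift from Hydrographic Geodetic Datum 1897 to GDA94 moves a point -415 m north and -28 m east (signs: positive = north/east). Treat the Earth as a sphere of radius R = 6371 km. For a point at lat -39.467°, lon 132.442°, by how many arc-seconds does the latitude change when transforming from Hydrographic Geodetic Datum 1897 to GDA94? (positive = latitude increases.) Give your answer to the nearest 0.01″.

On a sphere of radius R, 1 rad of latitude = R, so Δφ = ΔN / R = -415.0 / 6371000 = -6.5139e-05 rad = -13.436″.

Δφ = -13.44″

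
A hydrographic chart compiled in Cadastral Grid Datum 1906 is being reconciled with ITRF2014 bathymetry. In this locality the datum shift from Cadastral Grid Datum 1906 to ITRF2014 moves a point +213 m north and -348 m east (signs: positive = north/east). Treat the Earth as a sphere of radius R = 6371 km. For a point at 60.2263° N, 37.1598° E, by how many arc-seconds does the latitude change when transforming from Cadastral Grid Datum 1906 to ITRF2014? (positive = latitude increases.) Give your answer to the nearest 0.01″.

Δφ = 6.90″

On a sphere of radius R, 1 rad of latitude = R, so Δφ = ΔN / R = 213.0 / 6371000 = 3.3433e-05 rad = 6.896″.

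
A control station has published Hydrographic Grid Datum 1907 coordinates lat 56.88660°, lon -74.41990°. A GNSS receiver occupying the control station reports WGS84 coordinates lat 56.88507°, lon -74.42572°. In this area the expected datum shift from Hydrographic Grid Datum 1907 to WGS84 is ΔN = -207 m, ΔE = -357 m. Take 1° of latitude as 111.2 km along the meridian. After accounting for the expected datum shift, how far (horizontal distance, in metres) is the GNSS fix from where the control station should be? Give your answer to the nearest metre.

Observed coordinate differences: Δφ = -0.00153°, Δλ = -0.00582°.
Converting to metres (1° lat = 111200 m, cos φ = 0.546298): observed ΔN = -170.1 m, observed ΔE = -353.6 m.
Subtracting the expected shift leaves a residual of -170.1 − (-207) = 36.9 m north and -353.6 − (-357) = 3.4 m east.
Residual distance = √(36.9² + 3.4²) = 37.0 m.

37 m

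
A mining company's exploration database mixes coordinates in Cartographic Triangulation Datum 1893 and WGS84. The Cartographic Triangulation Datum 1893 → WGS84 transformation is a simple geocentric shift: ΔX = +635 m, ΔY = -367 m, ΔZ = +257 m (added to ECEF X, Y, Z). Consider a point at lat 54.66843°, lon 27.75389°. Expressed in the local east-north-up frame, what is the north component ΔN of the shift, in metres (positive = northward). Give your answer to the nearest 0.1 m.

The local north axis is (−sin φ cos λ, −sin φ sin λ, cos φ), giving ΔN = -458.447 + 139.426 + 148.625 = -170.40 m.

ΔN = -170.4 m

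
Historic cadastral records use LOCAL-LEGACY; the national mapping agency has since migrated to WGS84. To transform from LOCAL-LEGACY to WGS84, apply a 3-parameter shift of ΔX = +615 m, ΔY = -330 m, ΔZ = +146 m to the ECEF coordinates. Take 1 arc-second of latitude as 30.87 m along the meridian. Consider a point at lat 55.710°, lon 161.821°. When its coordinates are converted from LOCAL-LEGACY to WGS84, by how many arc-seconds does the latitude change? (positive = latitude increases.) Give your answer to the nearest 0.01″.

Δφ = 21.06″

sin φ = 0.826197, cos φ = 0.563382, sin λ = 0.311987, cos λ = -0.950086.
North component: ΔN = −sin φ cos λ·ΔX − sin φ sin λ·ΔY + cos φ·ΔZ = −(0.826197)(-0.950086)(615) − (0.826197)(0.311987)(-330) + (0.563382)(146) = 650.06 m.
1° of latitude spans 3600 × 30.87 = 111132 m, so Δφ = 650.06 / 111132 × 3600 = 21.058″.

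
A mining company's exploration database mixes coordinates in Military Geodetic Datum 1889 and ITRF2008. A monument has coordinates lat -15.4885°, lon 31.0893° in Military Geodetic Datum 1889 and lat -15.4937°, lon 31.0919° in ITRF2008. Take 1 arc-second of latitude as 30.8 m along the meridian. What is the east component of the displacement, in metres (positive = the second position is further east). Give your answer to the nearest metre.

Δφ = -15.4937° − -15.4885° = -0.0052°; Δλ = 31.0919° − 31.0893° = +0.0026°.
1° of latitude = 3600 × 30.80 = 110880 m.
ΔN = Δφ × 110880 = -576.6 m; ΔE = Δλ × 110880 × cos(-15.4885°) = +0.0026 × 110880 × 0.963684 = 277.8 m.

ΔE = 278 m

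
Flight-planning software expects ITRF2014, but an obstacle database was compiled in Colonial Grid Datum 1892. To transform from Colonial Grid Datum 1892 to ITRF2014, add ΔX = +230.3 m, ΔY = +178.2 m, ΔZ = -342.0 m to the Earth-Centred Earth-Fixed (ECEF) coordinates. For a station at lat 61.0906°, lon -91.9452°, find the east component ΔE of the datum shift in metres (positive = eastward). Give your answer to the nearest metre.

ΔE = 224 m

At φ = 61.0906°, λ = -91.9452°: sin φ = 0.875385, cos φ = 0.483426, sin λ = -0.999424, cos λ = -0.033944.
ΔE = −sin λ·ΔX + cos λ·ΔY = −(-0.999424)·(230.3) + (-0.033944)·(178.2) = 224.12 m.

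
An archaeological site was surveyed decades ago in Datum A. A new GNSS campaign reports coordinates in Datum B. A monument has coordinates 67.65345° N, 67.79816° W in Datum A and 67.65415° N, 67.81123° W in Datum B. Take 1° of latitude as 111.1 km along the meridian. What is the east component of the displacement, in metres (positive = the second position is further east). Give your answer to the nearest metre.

ΔE = -552 m

Δφ = 67.65415° − 67.65345° = +0.00070°; Δλ = -67.81123° − -67.79816° = -0.01307°.
ΔN = Δφ × 111100 = 77.8 m; ΔE = Δλ × 111100 × cos(67.65345°) = -0.01307 × 111100 × 0.380208 = -552.1 m.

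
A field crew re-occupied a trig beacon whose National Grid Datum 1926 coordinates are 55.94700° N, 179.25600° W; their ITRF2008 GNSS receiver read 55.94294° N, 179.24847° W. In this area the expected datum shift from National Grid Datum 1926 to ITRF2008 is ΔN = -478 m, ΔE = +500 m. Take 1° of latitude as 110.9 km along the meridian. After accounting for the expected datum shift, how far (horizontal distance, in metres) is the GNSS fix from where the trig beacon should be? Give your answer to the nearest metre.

43 m

Observed coordinate differences: Δφ = -0.00406°, Δλ = +0.00753°.
Converting to metres (1° lat = 110900 m, cos φ = 0.559960): observed ΔN = -450.3 m, observed ΔE = 467.6 m.
Subtracting the expected shift leaves a residual of -450.3 − (-478) = 27.7 m north and 467.6 − (500) = -32.4 m east.
Residual distance = √(27.7² + (-32.4)²) = 42.6 m.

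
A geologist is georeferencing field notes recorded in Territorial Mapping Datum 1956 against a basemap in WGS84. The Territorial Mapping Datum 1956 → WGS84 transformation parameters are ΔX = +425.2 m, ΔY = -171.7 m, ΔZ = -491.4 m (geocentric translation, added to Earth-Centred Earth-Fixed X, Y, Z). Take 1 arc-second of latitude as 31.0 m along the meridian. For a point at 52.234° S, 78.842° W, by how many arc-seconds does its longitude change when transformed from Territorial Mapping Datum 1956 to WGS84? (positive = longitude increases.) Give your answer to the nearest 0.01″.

sin φ = -0.790519, cos φ = 0.612438, sin λ = -0.981097, cos λ = 0.193515.
East component: ΔE = −sin λ·ΔX + cos λ·ΔY = −(-0.981097)(425.2) + (0.193515)(-171.7) = 383.94 m.
1° of latitude spans 3600 × 31.00 = 111600 m; at latitude φ, 1° of longitude spans that × cos φ = 68348.1 m, so Δλ = 383.94 / 68348.1 × 3600 = 20.223″.

Δλ = 20.22″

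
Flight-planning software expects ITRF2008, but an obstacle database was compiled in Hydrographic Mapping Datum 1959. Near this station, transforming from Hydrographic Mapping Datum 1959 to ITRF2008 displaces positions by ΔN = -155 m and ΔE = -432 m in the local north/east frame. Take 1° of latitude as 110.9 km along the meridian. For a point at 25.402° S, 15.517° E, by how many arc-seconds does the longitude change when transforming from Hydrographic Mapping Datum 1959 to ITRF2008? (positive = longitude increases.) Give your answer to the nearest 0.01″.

Δλ = -15.52″

At latitude -25.402°, cos φ = 0.903320.
1° of longitude at this latitude = 110.9 × cos φ = 100.18 km, so Δλ = -432.0 / 100178.2 = -0.0043123° = -15.524″.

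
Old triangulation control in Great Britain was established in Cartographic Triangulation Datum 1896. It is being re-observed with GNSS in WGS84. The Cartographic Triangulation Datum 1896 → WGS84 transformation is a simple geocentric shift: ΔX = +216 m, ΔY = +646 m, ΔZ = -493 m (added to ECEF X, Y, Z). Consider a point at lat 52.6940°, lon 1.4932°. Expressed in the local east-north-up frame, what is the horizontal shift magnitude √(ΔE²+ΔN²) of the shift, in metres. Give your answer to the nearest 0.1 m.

At φ = 52.6940°, λ = 1.4932°: sin φ = 0.795410, cos φ = 0.606072, sin λ = 0.026058, cos λ = 0.999660.
ΔE = −sin λ·ΔX + cos λ·ΔY = −(0.026058)·(216) + (0.999660)·(646) = 640.15 m.
ΔN = −sin φ cos λ·ΔX − sin φ sin λ·ΔY + cos φ·ΔZ = −(0.795410)(0.999660)(216) − (0.795410)(0.026058)(646) + (0.606072)(-493) = -483.93 m.
Horizontal magnitude = √(ΔE² + ΔN²) = √(640.15² + (-483.93)²) = 802.49 m.

802.5 m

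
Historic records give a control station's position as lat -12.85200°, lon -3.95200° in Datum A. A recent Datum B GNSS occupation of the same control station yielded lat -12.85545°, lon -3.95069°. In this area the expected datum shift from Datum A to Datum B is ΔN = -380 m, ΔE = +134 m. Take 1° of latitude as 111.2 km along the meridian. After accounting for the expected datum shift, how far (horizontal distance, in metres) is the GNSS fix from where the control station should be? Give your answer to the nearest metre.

Observed coordinate differences: Δφ = -0.00345°, Δλ = +0.00131°.
Converting to metres (1° lat = 111200 m, cos φ = 0.974948): observed ΔN = -383.6 m, observed ΔE = 142.0 m.
Subtracting the expected shift leaves a residual of -383.6 − (-380) = -3.6 m north and 142.0 − (134) = 8.0 m east.
Residual distance = √((-3.6)² + 8.0²) = 8.8 m.

9 m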